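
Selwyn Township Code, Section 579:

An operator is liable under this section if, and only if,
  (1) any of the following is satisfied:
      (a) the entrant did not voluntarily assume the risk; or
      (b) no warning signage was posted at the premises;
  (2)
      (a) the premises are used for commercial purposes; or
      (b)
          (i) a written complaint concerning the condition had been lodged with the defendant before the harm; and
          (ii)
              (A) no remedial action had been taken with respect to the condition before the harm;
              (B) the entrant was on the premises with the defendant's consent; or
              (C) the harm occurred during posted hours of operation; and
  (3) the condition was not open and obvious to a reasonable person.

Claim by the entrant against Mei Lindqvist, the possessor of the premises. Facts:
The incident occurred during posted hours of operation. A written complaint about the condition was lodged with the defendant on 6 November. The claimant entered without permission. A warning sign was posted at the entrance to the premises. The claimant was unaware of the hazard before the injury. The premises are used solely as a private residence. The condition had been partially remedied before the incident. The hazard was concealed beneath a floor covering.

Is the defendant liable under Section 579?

(a) no assumed risk — satisfied.
(b) no signage posted — not satisfied.
(1): T OR F → true.
(a) commercial use — not satisfied.
(i) complaint lodged — holds.
(A) no remedial action — fails.
(B) consent to enter — not met.
(C) during posted hours — holds.
(ii): F OR F OR T → true.
So (b) is satisfied (T AND T).
(2) = F OR T = true.
(3) not open/obvious — met.
Overall = T AND T AND T = true.

Yes — liable.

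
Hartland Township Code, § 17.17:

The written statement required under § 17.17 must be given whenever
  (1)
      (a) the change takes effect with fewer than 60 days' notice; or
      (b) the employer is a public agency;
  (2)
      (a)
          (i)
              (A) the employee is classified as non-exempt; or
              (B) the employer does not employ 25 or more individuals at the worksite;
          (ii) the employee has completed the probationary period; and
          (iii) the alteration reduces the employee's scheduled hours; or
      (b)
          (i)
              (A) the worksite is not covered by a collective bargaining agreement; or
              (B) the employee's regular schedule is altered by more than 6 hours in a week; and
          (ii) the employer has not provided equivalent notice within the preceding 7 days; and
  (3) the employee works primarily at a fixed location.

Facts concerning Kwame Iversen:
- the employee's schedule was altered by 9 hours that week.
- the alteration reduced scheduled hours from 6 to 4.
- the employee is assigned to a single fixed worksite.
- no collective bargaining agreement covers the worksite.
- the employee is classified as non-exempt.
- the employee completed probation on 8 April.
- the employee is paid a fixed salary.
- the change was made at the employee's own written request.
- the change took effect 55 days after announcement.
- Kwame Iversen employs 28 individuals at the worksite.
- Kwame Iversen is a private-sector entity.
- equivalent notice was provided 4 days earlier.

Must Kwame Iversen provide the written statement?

(a) < 60 days' notice — met.
(b) public agency — not met.
So (1) is satisfied (T OR F).
(A) non-exempt — satisfied.
(B) not (≥ 25 at site) — not met.
So (i) is satisfied (T OR F).
(ii) past probation — holds.
(iii) hours reduced — satisfied.
(a) = T AND T AND T = true.
(A) no CBA — met.
(B) schedule shift > 6h — met.
(i) = T OR T = true.
(ii) no recent notice — fails.
(b): T AND F → false.
(2): T OR F → true.
(3) fixed location — satisfied.
Overall: T AND T AND T → true.

Yes — required.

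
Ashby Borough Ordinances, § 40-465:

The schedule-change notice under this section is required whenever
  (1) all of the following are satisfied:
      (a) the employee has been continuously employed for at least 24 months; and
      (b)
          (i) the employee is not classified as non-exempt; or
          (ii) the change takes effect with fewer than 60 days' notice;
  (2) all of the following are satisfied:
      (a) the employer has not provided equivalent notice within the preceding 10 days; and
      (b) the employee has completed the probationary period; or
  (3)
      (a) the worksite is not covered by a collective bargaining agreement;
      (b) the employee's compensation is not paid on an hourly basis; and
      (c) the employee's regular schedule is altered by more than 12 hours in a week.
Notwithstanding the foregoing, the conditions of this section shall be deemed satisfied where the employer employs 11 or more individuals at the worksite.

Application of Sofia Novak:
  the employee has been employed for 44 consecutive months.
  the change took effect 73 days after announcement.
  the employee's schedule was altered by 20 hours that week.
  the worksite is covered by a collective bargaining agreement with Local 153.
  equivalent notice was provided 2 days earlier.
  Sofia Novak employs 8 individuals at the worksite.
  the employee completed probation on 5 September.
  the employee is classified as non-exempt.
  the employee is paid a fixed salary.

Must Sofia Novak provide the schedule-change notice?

No — not required.

(a) tenure ≥ 24 mo. — met.
(i) not (non-exempt) — fails.
(ii) < 60 days' notice — fails.
So (b) is not satisfied (F OR F).
(1): T AND F → false.
(a) no recent notice — not satisfied.
(b) past probation — holds.
So (2) is not satisfied (F AND T).
(a) no CBA — not met.
(b) not (hourly-paid) — met.
(c) schedule shift > 12h — met.
(3) = F AND T AND T = false.
So Overall is not satisfied (F OR F OR F).
Exception (≥ 11 at site) — not satisfied.
Result: main false OR exception false → false.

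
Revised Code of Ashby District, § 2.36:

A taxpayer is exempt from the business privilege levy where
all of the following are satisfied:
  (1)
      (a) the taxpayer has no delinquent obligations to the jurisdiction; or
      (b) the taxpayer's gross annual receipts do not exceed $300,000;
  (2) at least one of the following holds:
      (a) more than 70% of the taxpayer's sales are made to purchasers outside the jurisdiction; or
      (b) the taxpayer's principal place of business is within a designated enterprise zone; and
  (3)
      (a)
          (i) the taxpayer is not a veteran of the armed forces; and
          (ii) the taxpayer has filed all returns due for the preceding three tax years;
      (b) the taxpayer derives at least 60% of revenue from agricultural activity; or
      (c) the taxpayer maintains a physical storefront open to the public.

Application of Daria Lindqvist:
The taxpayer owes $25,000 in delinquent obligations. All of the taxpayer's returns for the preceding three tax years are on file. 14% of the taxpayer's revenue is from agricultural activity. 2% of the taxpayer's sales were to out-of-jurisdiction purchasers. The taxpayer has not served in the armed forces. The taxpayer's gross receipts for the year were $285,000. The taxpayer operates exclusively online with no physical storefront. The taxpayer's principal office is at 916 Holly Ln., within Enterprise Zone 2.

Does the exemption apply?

Yes — exempt.

(a) no delinquency — fails.
(b) receipts ≤ $300,000 — holds.
(1): F OR T → true.
(a) >70% out-of-jur. sales — not met.
(b) in enterprise zone — satisfied.
(2) = F OR T = true.
(i) not (veteran) — met.
(ii) returns current — satisfied.
So (a) is satisfied (T AND T).
(b) ≥60% agricultural — not satisfied.
(c) has storefront — not satisfied.
(3): T OR F OR F → true.
So Overall is satisfied (T AND T AND T).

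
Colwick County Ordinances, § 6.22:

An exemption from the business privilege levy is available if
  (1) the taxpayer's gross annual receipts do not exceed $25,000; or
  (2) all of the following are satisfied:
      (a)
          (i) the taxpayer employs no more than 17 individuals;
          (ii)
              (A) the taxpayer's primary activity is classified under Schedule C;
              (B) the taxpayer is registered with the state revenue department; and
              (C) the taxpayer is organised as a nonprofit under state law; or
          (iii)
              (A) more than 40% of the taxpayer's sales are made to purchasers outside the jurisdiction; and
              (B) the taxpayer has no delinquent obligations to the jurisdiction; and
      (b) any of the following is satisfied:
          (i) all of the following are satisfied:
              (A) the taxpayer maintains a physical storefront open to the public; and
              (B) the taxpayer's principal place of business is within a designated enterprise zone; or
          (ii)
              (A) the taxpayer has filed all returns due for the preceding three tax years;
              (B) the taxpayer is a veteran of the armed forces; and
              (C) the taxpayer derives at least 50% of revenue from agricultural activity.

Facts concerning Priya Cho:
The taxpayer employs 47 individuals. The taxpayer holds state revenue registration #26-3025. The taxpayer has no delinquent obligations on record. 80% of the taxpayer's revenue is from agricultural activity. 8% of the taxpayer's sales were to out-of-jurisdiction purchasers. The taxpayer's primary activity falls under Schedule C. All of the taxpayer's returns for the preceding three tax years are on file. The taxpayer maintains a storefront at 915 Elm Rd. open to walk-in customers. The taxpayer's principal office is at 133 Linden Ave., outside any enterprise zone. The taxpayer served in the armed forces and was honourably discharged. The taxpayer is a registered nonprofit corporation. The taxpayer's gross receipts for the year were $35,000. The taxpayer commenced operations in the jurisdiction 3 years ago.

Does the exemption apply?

(1) receipts ≤ $25,000 — not satisfied.
(i) ≤ 17 employees — not satisfied.
(A) Schedule C activity — holds.
(B) state-registered — met.
(C) nonprofit — holds.
(ii) = T AND T AND T = true.
(A) >40% out-of-jur. sales — not satisfied.
(B) no delinquency — holds.
So (iii) is not satisfied (F AND T).
(a): F OR T OR F → true.
(A) has storefront — met.
(B) in enterprise zone — not met.
(i): T AND F → false.
(A) returns current — satisfied.
(B) veteran — holds.
(C) ≥50% agricultural — met.
(ii) = T AND T AND T = true.
So (b) is satisfied (F OR T).
So (2) is satisfied (T AND T).
So Overall is satisfied (F OR T).

Yes — exempt.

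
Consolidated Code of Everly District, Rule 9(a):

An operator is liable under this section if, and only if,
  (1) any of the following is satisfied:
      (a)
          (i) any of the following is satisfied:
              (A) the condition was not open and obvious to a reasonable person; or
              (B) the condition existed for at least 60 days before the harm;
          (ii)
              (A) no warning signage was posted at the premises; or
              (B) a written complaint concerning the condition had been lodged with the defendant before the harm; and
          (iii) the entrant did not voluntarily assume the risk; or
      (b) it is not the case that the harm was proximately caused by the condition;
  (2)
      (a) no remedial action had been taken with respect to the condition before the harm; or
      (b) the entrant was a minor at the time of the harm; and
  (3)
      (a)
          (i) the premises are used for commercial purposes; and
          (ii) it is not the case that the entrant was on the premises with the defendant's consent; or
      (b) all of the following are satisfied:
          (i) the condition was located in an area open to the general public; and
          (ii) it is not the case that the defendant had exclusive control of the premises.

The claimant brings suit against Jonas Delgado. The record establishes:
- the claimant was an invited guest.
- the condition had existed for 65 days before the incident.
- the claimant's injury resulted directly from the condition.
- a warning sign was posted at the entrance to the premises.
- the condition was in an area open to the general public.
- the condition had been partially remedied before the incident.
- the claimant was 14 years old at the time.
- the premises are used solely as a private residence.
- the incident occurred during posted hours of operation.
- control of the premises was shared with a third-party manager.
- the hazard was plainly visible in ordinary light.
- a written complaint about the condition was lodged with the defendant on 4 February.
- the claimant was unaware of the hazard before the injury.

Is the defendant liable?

(A) not open/obvious — not met.
(B) condition ≥60 days old — holds.
So (i) is satisfied (F OR T).
(A) no signage posted — fails.
(B) complaint lodged — met.
(ii) = F OR T = true.
(iii) no assumed risk — holds.
(a) = T AND T AND T = true.
(b) not (proximate cause) — not met.
(1): T OR F → true.
(a) no remedial action — not satisfied.
(b) entrant a minor — met.
So (2) is satisfied (F OR T).
(i) commercial use — not satisfied.
(ii) not (consent to enter) — not satisfied.
(a) = F AND F = false.
(i) public area — satisfied.
(ii) not (exclusive control) — met.
(b): T AND T → true.
(3) = F OR T = true.
So Overall is satisfied (T AND T AND T).

Yes — liable.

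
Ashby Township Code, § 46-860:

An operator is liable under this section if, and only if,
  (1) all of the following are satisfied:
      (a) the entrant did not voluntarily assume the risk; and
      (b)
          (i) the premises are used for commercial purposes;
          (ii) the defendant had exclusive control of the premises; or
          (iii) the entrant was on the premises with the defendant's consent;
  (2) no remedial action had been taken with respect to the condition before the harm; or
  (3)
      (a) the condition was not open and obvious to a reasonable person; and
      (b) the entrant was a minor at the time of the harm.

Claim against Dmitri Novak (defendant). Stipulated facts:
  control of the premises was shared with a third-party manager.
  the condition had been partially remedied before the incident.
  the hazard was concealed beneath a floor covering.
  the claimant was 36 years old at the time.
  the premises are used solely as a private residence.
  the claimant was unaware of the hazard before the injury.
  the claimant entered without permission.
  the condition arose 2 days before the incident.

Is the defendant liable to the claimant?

No — not liable.

(a) no assumed risk — satisfied.
(i) commercial use — fails.
(ii) exclusive control — not met.
(iii) consent to enter — not satisfied.
(b): F OR F OR F → false.
(1): T AND F → false.
(2) no remedial action — fails.
(a) not open/obvious — satisfied.
(b) entrant a minor — not met.
(3) = T AND F = false.
Overall: F OR F OR F → false.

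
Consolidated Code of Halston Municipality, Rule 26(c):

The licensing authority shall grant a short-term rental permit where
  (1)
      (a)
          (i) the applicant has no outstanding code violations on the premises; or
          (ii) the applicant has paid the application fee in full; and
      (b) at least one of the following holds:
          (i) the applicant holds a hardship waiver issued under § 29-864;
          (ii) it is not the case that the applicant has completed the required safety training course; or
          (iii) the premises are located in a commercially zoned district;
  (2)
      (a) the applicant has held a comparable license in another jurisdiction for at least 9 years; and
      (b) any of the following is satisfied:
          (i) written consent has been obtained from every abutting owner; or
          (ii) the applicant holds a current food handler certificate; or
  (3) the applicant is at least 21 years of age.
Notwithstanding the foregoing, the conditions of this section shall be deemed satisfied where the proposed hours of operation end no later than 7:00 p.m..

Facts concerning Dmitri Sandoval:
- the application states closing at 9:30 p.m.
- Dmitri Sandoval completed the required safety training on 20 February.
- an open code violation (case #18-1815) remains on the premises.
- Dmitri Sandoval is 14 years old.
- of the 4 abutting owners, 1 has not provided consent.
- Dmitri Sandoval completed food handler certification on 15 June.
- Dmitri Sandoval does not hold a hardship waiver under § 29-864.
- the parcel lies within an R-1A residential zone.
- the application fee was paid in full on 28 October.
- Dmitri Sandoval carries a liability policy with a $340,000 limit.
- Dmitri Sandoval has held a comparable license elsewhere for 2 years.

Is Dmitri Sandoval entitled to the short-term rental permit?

(i) no code violations — not satisfied.
(ii) fee paid — met.
(a): F OR T → true.
(i) hardship waiver — not satisfied.
(ii) not (safety training) — not satisfied.
(iii) commercially zoned — not met.
(b) = F OR F OR F = false.
So (1) is not satisfied (T AND F).
(a) prior license ≥ 9 yr — not met.
(i) all abutters consent — not satisfied.
(ii) food handler cert. — holds.
(b): F OR T → true.
(2): F AND T → false.
(3) age ≥ 21 — fails.
So Overall is not satisfied (F OR F OR F).
Exception (closes by 7 p.m.) — not satisfied.
Result: main false OR exception false → false.

No — denied.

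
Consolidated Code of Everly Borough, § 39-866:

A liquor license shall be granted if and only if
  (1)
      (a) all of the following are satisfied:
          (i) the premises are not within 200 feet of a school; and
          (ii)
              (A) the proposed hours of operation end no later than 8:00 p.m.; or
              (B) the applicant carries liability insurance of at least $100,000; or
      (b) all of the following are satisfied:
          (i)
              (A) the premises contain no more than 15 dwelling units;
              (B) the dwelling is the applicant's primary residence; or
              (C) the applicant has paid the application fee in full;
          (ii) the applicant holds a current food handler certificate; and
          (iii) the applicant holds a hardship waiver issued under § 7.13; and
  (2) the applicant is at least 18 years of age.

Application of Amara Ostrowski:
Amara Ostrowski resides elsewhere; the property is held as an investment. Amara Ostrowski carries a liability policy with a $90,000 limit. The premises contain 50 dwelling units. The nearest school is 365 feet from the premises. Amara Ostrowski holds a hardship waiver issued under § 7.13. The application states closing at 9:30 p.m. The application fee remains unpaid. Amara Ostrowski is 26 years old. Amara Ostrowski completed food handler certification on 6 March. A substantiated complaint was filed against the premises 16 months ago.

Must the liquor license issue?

No — denied.

(i) ≥200 ft from school — satisfied.
(A) closes by 8 p.m. — not met.
(B) insurance ≥ $100,000 — fails.
(ii) = F OR F = false.
(a) = T AND F = false.
(A) ≤ 15 units — fails.
(B) primary residence — fails.
(C) fee paid — not satisfied.
(i): F OR F OR F → false.
(ii) food handler cert. — satisfied.
(iii) hardship waiver — met.
(b) = F AND T AND T = false.
(1): F OR F → false.
(2) age ≥ 18 — met.
Overall: F AND T → false.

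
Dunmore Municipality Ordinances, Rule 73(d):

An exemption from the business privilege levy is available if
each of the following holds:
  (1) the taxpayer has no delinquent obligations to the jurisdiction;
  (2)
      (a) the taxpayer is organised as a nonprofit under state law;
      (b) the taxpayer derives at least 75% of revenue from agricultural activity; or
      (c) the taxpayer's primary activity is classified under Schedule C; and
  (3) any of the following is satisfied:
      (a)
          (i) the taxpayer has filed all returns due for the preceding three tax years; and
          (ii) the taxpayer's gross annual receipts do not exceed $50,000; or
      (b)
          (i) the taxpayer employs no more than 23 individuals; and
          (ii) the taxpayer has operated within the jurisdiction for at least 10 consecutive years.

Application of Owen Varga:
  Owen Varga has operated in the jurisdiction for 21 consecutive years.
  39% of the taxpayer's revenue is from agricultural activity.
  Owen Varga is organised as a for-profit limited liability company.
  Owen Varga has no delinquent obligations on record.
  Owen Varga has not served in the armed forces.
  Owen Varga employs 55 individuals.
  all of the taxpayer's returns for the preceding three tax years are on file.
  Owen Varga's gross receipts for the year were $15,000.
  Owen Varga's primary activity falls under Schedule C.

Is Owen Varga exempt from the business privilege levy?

(1) no delinquency — met.
(a) nonprofit — fails.
(b) ≥75% agricultural — not satisfied.
(c) Schedule C activity — satisfied.
(2) = F OR F OR T = true.
(i) returns current — holds.
(ii) receipts ≤ $50,000 — satisfied.
(a): T AND T → true.
(i) ≤ 23 employees — fails.
(ii) ≥ 10 yrs in jurisdiction — holds.
(b): F AND T → false.
So (3) is satisfied (T OR F).
Overall = T AND T AND T = true.

Yes — exempt.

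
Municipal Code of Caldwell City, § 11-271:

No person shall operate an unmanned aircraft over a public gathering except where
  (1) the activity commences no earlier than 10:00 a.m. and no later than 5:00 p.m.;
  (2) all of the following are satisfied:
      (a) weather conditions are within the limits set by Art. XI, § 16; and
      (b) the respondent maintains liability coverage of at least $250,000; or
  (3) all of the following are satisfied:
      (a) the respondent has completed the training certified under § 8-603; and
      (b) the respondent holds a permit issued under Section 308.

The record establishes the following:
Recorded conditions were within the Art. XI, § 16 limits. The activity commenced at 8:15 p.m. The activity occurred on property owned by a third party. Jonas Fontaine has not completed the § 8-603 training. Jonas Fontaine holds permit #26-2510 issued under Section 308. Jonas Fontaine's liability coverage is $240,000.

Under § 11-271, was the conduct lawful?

No — unlawful.

(1) start within hours — not met.
(a) weather ok — satisfied.
(b) coverage ≥ $250,000 — not met.
(2): T AND F → false.
(a) training certified — fails.
(b) holds permit — holds.
(3): F AND T → false.
Overall: F OR F OR F → false.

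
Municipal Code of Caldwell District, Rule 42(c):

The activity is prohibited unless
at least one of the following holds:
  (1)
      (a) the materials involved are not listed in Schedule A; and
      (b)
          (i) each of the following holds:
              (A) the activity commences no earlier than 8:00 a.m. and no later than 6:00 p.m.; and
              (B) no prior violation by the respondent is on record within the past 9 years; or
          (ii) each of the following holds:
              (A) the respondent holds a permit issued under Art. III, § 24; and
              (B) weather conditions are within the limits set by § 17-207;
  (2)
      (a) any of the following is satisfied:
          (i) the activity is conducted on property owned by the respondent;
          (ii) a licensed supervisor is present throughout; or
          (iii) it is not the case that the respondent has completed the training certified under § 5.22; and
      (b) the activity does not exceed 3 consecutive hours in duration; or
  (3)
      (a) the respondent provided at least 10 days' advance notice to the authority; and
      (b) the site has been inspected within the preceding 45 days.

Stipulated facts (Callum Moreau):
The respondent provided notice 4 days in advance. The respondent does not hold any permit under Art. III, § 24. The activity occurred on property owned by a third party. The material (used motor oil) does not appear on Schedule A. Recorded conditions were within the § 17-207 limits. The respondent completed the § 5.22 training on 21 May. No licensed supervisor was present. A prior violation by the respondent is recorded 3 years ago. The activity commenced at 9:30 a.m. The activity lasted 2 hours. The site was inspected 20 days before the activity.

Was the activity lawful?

(a) not (Schedule A material) — holds.
(A) start within hours — holds.
(B) no prior violation — not satisfied.
(i): T AND F → false.
(A) holds permit — fails.
(B) weather ok — satisfied.
So (ii) is not satisfied (F AND T).
So (b) is not satisfied (F OR F).
So (1) is not satisfied (T AND F).
(i) own property — not satisfied.
(ii) supervisor present — fails.
(iii) not (training certified) — not met.
(a) = F OR F OR F = false.
(b) ≤ 3 hrs duration — met.
(2): F AND T → false.
(a) ≥10 days' notice — fails.
(b) site inspected — satisfied.
(3): F AND T → false.
Overall = F OR F OR F = false.

No — unlawful.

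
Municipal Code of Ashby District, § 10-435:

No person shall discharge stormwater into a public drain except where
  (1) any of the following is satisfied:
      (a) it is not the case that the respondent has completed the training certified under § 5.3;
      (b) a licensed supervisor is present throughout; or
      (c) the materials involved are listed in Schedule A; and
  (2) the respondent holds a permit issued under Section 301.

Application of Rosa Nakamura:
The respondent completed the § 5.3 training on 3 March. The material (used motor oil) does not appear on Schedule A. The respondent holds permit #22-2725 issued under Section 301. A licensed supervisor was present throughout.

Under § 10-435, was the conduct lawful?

(a) not (training certified) — not met.
(b) supervisor present — holds.
(c) Schedule A material — not met.
(1): F OR T OR F → true.
(2) holds permit — met.
So Overall is satisfied (T AND T).

Yes — lawful.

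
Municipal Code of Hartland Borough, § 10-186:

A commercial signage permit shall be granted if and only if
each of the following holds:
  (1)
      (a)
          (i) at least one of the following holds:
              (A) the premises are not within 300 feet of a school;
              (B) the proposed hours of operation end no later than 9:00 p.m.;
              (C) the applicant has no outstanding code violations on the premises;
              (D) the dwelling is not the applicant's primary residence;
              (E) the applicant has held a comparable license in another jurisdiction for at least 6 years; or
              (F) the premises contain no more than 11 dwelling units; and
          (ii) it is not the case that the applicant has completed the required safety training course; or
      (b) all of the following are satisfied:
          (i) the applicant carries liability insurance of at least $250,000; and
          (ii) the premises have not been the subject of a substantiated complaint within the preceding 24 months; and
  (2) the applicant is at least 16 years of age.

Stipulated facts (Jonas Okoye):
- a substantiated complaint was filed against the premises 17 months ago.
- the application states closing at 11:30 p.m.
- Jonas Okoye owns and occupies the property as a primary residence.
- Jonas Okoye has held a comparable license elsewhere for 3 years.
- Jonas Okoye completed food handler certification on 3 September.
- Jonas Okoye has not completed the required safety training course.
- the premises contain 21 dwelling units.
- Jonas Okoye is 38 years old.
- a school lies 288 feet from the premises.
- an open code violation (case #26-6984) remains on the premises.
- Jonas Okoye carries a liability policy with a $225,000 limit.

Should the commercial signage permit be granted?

No — denied.

(A) ≥300 ft from school — not satisfied.
(B) closes by 9 p.m. — not met.
(C) no code violations — not met.
(D) not (primary residence) — not met.
(E) prior license ≥ 6 yr — not satisfied.
(F) ≤ 11 units — not satisfied.
(i): F OR F OR F OR F OR F OR F → false.
(ii) not (safety training) — holds.
(a) = F AND T = false.
(i) insurance ≥ $250,000 — fails.
(ii) no complaint in 24 mo. — fails.
(b) = F AND F = false.
(1) = F OR F = false.
(2) age ≥ 16 — satisfied.
Overall = F AND T = false.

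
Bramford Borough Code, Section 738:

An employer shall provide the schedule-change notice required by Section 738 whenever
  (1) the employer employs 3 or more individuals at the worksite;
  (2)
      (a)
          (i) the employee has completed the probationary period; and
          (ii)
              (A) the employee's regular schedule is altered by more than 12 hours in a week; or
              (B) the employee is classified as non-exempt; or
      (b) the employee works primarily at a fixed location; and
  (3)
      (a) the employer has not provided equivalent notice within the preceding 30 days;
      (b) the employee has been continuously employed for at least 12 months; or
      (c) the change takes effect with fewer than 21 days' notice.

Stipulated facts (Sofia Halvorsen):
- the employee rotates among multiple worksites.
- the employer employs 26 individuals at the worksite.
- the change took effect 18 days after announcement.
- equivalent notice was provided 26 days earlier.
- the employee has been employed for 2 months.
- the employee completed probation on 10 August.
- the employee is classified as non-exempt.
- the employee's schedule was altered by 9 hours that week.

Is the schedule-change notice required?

Yes — required.

(1) ≥ 3 at site — satisfied.
(i) past probation — satisfied.
(A) schedule shift > 12h — fails.
(B) non-exempt — holds.
(ii): F OR T → true.
(a): T AND T → true.
(b) fixed location — not satisfied.
(2): T OR F → true.
(a) no recent notice — not satisfied.
(b) tenure ≥ 12 mo. — fails.
(c) < 21 days' notice — satisfied.
So (3) is satisfied (F OR F OR T).
So Overall is satisfied (T AND T AND T).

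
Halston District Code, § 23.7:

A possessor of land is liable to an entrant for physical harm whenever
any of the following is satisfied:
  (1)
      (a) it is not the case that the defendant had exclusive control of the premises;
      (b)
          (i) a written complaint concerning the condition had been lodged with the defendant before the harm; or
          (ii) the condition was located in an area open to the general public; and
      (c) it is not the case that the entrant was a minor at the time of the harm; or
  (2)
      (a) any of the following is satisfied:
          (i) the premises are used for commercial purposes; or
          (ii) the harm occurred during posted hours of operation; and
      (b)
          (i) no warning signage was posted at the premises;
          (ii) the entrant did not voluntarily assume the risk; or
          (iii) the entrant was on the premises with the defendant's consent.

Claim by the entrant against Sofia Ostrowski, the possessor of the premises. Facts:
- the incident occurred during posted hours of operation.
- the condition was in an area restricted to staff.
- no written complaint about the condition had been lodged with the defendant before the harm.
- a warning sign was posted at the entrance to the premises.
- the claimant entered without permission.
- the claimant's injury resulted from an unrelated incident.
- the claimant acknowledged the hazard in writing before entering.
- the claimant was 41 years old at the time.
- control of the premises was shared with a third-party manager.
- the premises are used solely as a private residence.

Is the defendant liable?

(a) not (exclusive control) — satisfied.
(i) complaint lodged — not met.
(ii) public area — fails.
(b) = F OR F = false.
(c) not (entrant a minor) — satisfied.
(1) = T AND F AND T = false.
(i) commercial use — not satisfied.
(ii) during posted hours — holds.
(a): F OR T → true.
(i) no signage posted — not satisfied.
(ii) no assumed risk — not satisfied.
(iii) consent to enter — not met.
(b): F OR F OR F → false.
(2) = T AND F = false.
Overall: F OR F → false.

No — not liable.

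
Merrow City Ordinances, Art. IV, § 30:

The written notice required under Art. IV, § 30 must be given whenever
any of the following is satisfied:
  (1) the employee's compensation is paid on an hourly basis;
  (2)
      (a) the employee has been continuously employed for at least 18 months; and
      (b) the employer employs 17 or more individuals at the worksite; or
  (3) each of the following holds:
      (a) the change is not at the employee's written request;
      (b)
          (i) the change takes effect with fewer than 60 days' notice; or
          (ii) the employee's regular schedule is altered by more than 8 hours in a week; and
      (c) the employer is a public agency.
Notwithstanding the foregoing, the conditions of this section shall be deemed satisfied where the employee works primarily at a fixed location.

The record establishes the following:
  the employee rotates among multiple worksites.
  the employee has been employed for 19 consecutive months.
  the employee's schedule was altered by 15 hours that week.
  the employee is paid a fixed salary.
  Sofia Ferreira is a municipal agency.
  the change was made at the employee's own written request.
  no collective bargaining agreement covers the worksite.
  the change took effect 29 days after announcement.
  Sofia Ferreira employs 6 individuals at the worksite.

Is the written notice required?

(1) hourly-paid — fails.
(a) tenure ≥ 18 mo. — satisfied.
(b) ≥ 17 at site — not satisfied.
(2): T AND F → false.
(a) not employee-requested — not met.
(i) < 60 days' notice — satisfied.
(ii) schedule shift > 8h — met.
(b): T OR T → true.
(c) public agency — satisfied.
(3): F AND T AND T → false.
Overall: F OR F OR F → false.
Exception (fixed location) — not satisfied.
Result: main false OR exception false → false.

No — not required.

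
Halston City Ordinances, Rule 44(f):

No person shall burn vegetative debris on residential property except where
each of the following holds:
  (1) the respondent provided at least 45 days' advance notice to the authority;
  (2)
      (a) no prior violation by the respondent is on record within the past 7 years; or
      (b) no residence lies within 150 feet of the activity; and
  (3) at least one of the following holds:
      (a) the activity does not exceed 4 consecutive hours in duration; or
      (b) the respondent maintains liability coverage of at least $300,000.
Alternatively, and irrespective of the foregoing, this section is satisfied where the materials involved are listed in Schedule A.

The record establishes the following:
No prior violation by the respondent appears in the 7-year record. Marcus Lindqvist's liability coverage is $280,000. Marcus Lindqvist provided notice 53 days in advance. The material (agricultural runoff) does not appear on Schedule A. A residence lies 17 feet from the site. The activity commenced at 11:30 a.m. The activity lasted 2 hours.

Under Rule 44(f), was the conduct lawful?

Yes — lawful.

(1) ≥45 days' notice — met.
(a) no prior violation — satisfied.
(b) no residence in 150 ft — not satisfied.
(2) = T OR F = true.
(a) ≤ 4 hrs duration — satisfied.
(b) coverage ≥ $300,000 — fails.
(3): T OR F → true.
Overall: T AND T AND T → true.
Exception (Schedule A material) — not satisfied.
Result: main true OR exception false → true.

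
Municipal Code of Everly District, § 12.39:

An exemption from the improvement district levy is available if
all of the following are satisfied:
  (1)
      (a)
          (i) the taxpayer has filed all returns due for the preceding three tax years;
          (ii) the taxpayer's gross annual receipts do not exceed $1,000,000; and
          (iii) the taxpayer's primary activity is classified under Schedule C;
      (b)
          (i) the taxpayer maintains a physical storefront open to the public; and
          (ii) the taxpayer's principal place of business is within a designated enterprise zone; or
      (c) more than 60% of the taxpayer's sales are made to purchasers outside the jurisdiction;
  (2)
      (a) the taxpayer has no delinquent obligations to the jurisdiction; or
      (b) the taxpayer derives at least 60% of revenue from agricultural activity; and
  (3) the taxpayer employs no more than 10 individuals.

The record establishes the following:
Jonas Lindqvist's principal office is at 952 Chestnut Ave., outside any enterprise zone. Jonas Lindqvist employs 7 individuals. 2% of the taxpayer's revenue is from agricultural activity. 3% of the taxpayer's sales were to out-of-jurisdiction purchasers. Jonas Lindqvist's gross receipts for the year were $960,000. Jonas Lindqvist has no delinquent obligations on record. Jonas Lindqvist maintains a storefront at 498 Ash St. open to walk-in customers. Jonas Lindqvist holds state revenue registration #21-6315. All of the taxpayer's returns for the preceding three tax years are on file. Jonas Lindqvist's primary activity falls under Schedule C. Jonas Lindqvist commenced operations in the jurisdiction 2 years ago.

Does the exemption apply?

(i) returns current — holds.
(ii) receipts ≤ $1,000,000 — met.
(iii) Schedule C activity — satisfied.
So (a) is satisfied (T AND T AND T).
(i) has storefront — holds.
(ii) in enterprise zone — not satisfied.
So (b) is not satisfied (T AND F).
(c) >60% out-of-jur. sales — not satisfied.
(1) = T OR F OR F = true.
(a) no delinquency — satisfied.
(b) ≥60% agricultural — fails.
(2): T OR F → true.
(3) ≤ 10 employees — holds.
Overall: T AND T AND T → true.

Yes — exempt.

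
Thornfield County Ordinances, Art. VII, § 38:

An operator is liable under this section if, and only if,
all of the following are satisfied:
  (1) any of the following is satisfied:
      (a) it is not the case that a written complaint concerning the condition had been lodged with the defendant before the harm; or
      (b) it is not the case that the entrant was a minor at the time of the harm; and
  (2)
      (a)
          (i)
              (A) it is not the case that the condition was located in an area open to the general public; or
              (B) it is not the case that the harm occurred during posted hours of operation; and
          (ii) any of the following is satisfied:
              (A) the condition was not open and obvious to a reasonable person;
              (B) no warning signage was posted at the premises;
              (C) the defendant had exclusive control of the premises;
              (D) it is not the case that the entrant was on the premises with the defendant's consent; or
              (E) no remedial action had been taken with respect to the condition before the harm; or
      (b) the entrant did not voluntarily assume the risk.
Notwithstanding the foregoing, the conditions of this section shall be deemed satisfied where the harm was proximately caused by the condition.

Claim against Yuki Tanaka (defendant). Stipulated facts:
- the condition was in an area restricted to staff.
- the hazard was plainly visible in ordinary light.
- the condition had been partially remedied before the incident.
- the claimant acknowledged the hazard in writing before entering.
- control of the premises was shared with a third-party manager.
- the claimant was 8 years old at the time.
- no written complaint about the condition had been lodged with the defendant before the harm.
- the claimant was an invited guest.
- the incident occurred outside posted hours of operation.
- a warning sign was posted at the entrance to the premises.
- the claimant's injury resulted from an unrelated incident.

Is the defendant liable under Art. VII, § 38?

(a) not (complaint lodged) — holds.
(b) not (entrant a minor) — not met.
So (1) is satisfied (T OR F).
(A) not (public area) — met.
(B) not (during posted hours) — satisfied.
(i) = T OR T = true.
(A) not open/obvious — not met.
(B) no signage posted — not met.
(C) exclusive control — not satisfied.
(D) not (consent to enter) — fails.
(E) no remedial action — not satisfied.
So (ii) is not satisfied (F OR F OR F OR F OR F).
(a) = T AND F = false.
(b) no assumed risk — not met.
So (2) is not satisfied (F OR F).
So Overall is not satisfied (T AND F).
Exception (proximate cause) — not satisfied.
Result: main false OR exception false → false.

No — not liable.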